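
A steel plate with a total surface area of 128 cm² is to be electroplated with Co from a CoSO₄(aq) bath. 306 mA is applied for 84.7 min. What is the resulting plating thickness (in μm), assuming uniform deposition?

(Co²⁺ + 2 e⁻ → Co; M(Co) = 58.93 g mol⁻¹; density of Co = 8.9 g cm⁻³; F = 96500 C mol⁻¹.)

4.17 μm

Q = I·t = 0.3060 × 5082.0 = 1555 C; n(e⁻) = 0.01611 mol.
n(Co) = n(e⁻)/2 = 0.008057 mol, so m = 0.008057 × 58.93 = 0.4748 g.
Volume = m/ρ = 0.4748 / 8.9 = 0.05335 cm³.
Thickness = V/A = 0.05335 / 128 = 4.17 × 10⁻⁴ cm = 4.17 μm.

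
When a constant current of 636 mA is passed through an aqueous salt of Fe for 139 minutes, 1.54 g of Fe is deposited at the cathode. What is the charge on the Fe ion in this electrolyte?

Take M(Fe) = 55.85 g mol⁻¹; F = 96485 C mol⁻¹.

Q = I·t = 0.6360 A × 8340.0 s = 5304 C, so n(e⁻) = 5304/96485 = 0.05497 mol.
n(Fe) deposited = 1.54 / 55.85 = 0.02757 mol.
Electrons per atom = n(e⁻)/n(Fe) = 0.05497 / 0.02757 = 1.99 ≈ 2, so the ion is Fe²⁺.

+2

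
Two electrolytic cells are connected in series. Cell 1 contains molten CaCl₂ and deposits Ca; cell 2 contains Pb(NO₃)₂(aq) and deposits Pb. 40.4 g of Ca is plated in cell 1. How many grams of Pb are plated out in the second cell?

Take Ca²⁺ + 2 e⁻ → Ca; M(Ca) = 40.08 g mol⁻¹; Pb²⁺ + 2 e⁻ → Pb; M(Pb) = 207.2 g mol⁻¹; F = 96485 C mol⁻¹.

209 g

n(Ca) = 40.4 / 40.08 = 1.008 mol.
Since Ca²⁺ + 2 e⁻ → Ca, n(e⁻) passed = 2 × 1.008 = 2.016 mol.
Cells in series carry the same charge, so the same 2.016 mol of electrons passes through cell 2.
Pb²⁺ + 2 e⁻ → Pb, so n(Pb) = 2.016 / 2 = 1.008 mol.
m(Pb) = 1.008 × 207.2 = 209 g.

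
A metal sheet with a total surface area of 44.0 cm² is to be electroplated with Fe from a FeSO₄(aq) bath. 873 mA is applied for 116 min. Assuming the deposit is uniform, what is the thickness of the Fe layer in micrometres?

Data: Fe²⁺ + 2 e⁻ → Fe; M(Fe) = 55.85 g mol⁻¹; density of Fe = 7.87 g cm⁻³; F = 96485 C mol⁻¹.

50.8 μm

Q = I·t = 0.8730 × 6960.0 = 6076 C; n(e⁻) = 0.06297 mol.
n(Fe) = n(e⁻)/2 = 0.03149 mol, so m = 0.03149 × 55.85 = 1.759 g.
Volume = m/ρ = 1.759 / 7.87 = 0.2235 cm³.
Thickness = V/A = 0.2235 / 44.0 = 0.00508 cm = 50.8 μm.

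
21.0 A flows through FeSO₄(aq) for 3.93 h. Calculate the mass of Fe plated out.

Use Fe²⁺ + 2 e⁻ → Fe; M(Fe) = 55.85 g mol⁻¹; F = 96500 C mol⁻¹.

Q = I·t = 21.00 A × 14148 s = 297100 C.
n(e⁻) = Q/F = 297100 / 96500 = 3.079 mol.
Fe²⁺ + 2 e⁻ → Fe, so n(Fe) = n(e⁻)/2 = 1.539 mol.
m = n·M = 1.539 × 55.85 = 86.0 g.

86.0 g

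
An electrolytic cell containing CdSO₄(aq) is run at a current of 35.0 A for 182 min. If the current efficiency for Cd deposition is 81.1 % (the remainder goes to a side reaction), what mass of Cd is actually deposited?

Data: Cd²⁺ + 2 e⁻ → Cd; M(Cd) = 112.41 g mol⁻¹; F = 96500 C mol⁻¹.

Q = I·t = 35.00 × 10920 = 382200 C.
n(e⁻) = 382200/96500 = 3.961 mol; theoretically n(Cd) = 3.961/2 = 1.980 mol, m_theo = 222.6 g.
At 81.1 % efficiency, m_actual = 0.811 × 222.6 = 181 g.

181 g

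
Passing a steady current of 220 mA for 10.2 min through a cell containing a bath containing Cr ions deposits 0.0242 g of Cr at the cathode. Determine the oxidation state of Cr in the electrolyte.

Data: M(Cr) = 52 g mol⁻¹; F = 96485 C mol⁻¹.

+3

Q = I·t = 0.2200 A × 612.00 s = 134.6 C, so n(e⁻) = 134.6/96485 = 0.001395 mol.
n(Cr) deposited = 0.0242 / 52 = 0.0004654 mol.
Electrons per atom = n(e⁻)/n(Cr) = 0.001395 / 0.0004654 = 3.00 ≈ 3, so the ion is Cr³⁺.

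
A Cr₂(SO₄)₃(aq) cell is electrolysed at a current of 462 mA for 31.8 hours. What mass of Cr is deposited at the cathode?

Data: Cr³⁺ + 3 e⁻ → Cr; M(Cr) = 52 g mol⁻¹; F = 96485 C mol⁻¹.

Q = I·t = 0.4620 A × 114480 s = 52890 C.
n(e⁻) = Q/F = 52890 / 96485 = 0.5482 mol.
Cr³⁺ + 3 e⁻ → Cr, so n(Cr) = n(e⁻)/3 = 0.1827 mol.
m = n·M = 0.1827 × 52 = 9.50 g.

9.50 g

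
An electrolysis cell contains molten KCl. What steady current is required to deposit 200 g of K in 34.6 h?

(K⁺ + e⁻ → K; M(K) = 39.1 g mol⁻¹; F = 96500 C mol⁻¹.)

n(K) = 200 / 39.1 = 5.115 mol.
n(e⁻) = 1 × 5.115 = 5.115 mol.
Q = n(e⁻)·F = 5.115 × 96500 = 493600 C.
I = Q/t = 493600 / 124560 s = 3.96 A.

3.96 A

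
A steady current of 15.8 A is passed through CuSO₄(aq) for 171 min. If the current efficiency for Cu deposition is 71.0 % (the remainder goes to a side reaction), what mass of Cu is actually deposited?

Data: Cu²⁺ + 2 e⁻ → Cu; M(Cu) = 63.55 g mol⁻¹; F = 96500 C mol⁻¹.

Q = I·t = 15.80 × 10260 = 162100 C.
n(e⁻) = 162100/96500 = 1.680 mol; theoretically n(Cu) = 1.680/2 = 0.8399 mol, m_theo = 53.38 g.
At 71.0 % efficiency, m_actual = 0.710 × 53.38 = 37.9 g.

37.9 g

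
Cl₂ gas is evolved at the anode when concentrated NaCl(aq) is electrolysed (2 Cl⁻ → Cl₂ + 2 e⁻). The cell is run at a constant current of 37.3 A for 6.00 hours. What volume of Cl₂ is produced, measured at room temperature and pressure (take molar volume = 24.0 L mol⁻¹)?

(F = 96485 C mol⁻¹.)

Q = I·t = 37.30 A × 21600 s = 805700 C.
n(e⁻) = Q/F = 805700 / 96485 = 8.350 mol.
2 electrons are transferred per Cl₂ molecule, so n(Cl₂) = 8.350 / 2 = 4.175 mol.
V = n × V_m = 4.175 × 24.0 = 100 L.

100 L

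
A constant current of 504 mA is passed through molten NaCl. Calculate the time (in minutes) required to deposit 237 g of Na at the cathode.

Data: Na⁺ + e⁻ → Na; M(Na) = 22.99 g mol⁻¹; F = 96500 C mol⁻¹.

32900 min

n(Na) = m/M = 237 / 22.99 = 10.31 mol.
Each Na atom requires 1 electron, so n(e⁻) = 1 × 10.31 = 10.31 mol.
Q = n(e⁻)·F = 10.31 × 96500 = 994800 C.
t = Q/I = 994800 / 0.5040 A = 1974000 s = 32900 min.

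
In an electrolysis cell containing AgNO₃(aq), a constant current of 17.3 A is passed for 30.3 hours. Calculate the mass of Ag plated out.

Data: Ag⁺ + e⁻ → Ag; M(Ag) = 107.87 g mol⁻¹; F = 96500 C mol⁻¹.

2110 g

Q = I·t = 17.30 A × 109080 s = 1887000 C.
n(e⁻) = Q/F = 1887000 / 96500 = 19.56 mol.
Ag⁺ + e⁻ → Ag, so n(Ag) = n(e⁻)/1 = 19.56 mol.
m = n·M = 19.56 × 107.87 = 2110 g.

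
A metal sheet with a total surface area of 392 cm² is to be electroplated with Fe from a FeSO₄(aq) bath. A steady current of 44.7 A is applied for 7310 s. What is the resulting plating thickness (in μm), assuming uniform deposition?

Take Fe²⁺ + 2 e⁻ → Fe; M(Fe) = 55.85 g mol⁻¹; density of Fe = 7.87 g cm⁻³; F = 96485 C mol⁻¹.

307 μm

Q = I·t = 44.70 × 7310.0 = 326800 C; n(e⁻) = 3.387 mol.
n(Fe) = n(e⁻)/2 = 1.693 mol, so m = 1.693 × 55.85 = 94.57 g.
Volume = m/ρ = 94.57 / 7.87 = 12.02 cm³.
Thickness = V/A = 12.02 / 392 = 0.0307 cm = 307 μm.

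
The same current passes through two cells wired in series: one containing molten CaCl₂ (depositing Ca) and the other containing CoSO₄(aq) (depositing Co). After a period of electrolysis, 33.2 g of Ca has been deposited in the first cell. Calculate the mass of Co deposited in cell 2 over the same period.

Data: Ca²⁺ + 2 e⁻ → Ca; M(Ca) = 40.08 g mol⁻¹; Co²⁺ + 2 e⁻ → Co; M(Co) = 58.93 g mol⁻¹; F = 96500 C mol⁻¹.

n(Ca) = 33.2 / 40.08 = 0.8283 mol.
Since Ca²⁺ + 2 e⁻ → Ca, n(e⁻) passed = 2 × 0.8283 = 1.657 mol.
Cells in series carry the same charge, so the same 1.657 mol of electrons passes through cell 2.
Co²⁺ + 2 e⁻ → Co, so n(Co) = 1.657 / 2 = 0.8283 mol.
m(Co) = 0.8283 × 58.93 = 48.8 g.

48.8 g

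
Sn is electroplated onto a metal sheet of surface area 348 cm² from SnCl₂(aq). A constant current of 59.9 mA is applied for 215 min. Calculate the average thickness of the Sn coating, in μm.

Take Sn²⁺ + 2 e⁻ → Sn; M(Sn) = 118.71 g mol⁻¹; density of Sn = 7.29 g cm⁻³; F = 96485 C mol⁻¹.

1.87 μm

Q = I·t = 0.05990 × 12900 = 772.7 C; n(e⁻) = 0.008009 mol.
n(Sn) = n(e⁻)/2 = 0.004004 mol, so m = 0.004004 × 118.71 = 0.4754 g.
Volume = m/ρ = 0.4754 / 7.29 = 0.06521 cm³.
Thickness = V/A = 0.06521 / 348 = 1.87 × 10⁻⁴ cm = 1.87 μm.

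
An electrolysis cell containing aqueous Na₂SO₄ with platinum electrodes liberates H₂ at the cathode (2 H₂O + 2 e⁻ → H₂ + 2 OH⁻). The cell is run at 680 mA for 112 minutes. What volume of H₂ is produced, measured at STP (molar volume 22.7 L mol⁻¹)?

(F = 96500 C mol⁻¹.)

Q = I·t = 0.6800 A × 6720.0 s = 4570 C.
n(e⁻) = Q/F = 4570 / 96500 = 0.04735 mol.
2 electrons are transferred per H₂ molecule, so n(H₂) = 0.04735 / 2 = 0.02368 mol.
V = n × V_m = 0.02368 × 22.7 = 0.537 L.

0.537 L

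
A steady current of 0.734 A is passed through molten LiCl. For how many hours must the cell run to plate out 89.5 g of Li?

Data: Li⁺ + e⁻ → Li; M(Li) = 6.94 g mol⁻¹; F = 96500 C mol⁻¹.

471 h

n(Li) = m/M = 89.5 / 6.94 = 12.90 mol.
Each Li atom requires 1 electron, so n(e⁻) = 1 × 12.90 = 12.90 mol.
Q = n(e⁻)·F = 12.90 × 96500 = 1244000 C.
t = Q/I = 1244000 / 0.7340 A = 1695000 s = 471 h.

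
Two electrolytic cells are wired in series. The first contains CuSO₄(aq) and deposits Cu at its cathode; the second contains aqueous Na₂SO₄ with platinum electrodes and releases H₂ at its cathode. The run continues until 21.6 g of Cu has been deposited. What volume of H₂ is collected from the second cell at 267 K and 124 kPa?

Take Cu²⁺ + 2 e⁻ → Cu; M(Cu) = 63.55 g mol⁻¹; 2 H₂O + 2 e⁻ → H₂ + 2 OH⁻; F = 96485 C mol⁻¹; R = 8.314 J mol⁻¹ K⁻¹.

n(Cu) = 21.6 / 63.55 = 0.3399 mol, so n(e⁻) = 2 × 0.3399 = 0.6798 mol.
The cells are in series, so the same 0.6798 mol of electrons passes through the second cell.
2 H₂O + 2 e⁻ → H₂ + 2 OH⁻ — 2 mol e⁻ per mol H₂, so n(H₂) = 0.6798/2 = 0.3399 mol.
V = nRT/P = (0.3399 × 8.314 × 267) / (124 × 10³) = 0.00608 m³ = 6.08 L.

6.08 L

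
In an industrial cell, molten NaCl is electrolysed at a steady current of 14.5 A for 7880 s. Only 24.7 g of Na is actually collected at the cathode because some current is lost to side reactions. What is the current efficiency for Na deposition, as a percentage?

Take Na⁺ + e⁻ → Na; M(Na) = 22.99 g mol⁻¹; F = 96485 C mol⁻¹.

90.7 %

Q = I·t = 14.50 × 7880.0 = 114300 C; n(e⁻) = 114300/96485 = 1.184 mol.
Theoretical n(Na) = n(e⁻)/1 = 1.184 mol, i.e. m_theo = 1.184 × 22.99 = 27.23 g.
Efficiency = m_actual / m_theo = 24.7 / 27.23 = 90.7 %.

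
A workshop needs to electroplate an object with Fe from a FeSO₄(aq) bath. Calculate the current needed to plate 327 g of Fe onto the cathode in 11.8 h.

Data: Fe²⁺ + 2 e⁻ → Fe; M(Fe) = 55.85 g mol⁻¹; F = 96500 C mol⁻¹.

26.6 A

n(Fe) = 327 / 55.85 = 5.855 mol.
n(e⁻) = 2 × 5.855 = 11.71 mol.
Q = n(e⁻)·F = 11.71 × 96500 = 1130000 C.
I = Q/t = 1130000 / 42480 s = 26.6 A.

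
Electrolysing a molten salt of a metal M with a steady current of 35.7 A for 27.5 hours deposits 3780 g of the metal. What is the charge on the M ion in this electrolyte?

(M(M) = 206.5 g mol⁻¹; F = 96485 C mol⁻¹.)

Q = I·t = 35.70 A × 99000 s = 3534000 C, so n(e⁻) = 3534000/96485 = 36.63 mol.
n(M) deposited = 3780 / 206.5 = 18.31 mol.
Electrons per atom = n(e⁻)/n(M) = 36.63 / 18.31 = 2.00 ≈ 2, so the ion is M²⁺.

+2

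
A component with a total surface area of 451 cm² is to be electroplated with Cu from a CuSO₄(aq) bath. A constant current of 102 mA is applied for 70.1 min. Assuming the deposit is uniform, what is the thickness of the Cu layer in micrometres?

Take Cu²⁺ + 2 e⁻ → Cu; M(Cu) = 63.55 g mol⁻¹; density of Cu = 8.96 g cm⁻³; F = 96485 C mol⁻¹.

Q = I·t = 0.1020 × 4206.0 = 429.0 C; n(e⁻) = 0.004446 mol.
n(Cu) = n(e⁻)/2 = 0.002223 mol, so m = 0.002223 × 63.55 = 0.1413 g.
Volume = m/ρ = 0.1413 / 8.96 = 0.01577 cm³.
Thickness = V/A = 0.01577 / 451 = 3.50 × 10⁻⁵ cm = 0.350 μm.

0.350 μm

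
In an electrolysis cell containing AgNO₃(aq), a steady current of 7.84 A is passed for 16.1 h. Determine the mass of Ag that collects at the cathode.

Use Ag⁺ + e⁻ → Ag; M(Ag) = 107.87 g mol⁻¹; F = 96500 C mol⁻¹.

Q = I·t = 7.840 A × 57960 s = 454400 C.
n(e⁻) = Q/F = 454400 / 96500 = 4.709 mol.
Ag⁺ + e⁻ → Ag, so n(Ag) = n(e⁻)/1 = 4.709 mol.
m = n·M = 4.709 × 107.87 = 508 g.

508 g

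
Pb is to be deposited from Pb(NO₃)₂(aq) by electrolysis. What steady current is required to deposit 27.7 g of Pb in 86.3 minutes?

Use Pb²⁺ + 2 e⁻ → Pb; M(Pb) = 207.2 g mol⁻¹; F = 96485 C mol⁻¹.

n(Pb) = 27.7 / 207.2 = 0.1337 mol.
n(e⁻) = 2 × 0.1337 = 0.2674 mol.
Q = n(e⁻)·F = 0.2674 × 96485 = 25800 C.
I = Q/t = 25800 / 5178.0 s = 4.98 A.

4.98 A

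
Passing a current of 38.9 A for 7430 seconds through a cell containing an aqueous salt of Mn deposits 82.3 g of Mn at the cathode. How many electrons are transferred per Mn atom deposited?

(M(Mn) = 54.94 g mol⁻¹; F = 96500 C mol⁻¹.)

Q = I·t = 38.90 A × 7430.0 s = 289000 C, so n(e⁻) = 289000/96500 = 2.995 mol.
n(Mn) deposited = 82.3 / 54.94 = 1.498 mol.
Electrons per atom = n(e⁻)/n(Mn) = 2.995 / 1.498 = 2.00 ≈ 2, so the ion is Mn²⁺.

2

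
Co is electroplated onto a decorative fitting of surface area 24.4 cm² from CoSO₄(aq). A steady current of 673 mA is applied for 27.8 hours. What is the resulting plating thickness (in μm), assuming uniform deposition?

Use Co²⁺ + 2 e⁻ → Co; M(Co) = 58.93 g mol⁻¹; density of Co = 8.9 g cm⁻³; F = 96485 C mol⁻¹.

Q = I·t = 0.6730 × 100080 = 67350 C; n(e⁻) = 0.6981 mol.
n(Co) = n(e⁻)/2 = 0.3490 mol, so m = 0.3490 × 58.93 = 20.57 g.
Volume = m/ρ = 20.57 / 8.9 = 2.311 cm³.
Thickness = V/A = 2.311 / 24.4 = 0.0947 cm = 947 μm.

947 μm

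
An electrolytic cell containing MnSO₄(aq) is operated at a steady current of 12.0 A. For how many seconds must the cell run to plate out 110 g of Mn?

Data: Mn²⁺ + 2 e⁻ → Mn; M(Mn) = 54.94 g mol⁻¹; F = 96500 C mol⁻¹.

32200 s

n(Mn) = m/M = 110 / 54.94 = 2.002 mol.
Each Mn atom requires 2 electrons, so n(e⁻) = 2 × 2.002 = 4.004 mol.
Q = n(e⁻)·F = 4.004 × 96500 = 386400 C.
t = Q/I = 386400 / 12.00 A = 32200 s.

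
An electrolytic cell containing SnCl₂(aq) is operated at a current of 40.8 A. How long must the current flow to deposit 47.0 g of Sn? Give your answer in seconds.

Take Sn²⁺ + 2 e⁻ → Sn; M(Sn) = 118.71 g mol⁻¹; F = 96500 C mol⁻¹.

n(Sn) = m/M = 47.0 / 118.71 = 0.3959 mol.
Each Sn atom requires 2 electrons, so n(e⁻) = 2 × 0.3959 = 0.7918 mol.
Q = n(e⁻)·F = 0.7918 × 96500 = 76410 C.
t = Q/I = 76410 / 40.80 A = 1873 s.

1870 s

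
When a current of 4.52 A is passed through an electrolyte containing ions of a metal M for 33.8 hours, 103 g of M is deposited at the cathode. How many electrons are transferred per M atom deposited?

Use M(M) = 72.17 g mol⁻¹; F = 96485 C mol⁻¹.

4

Q = I·t = 4.520 A × 121680 s = 550000 C, so n(e⁻) = 550000/96485 = 5.700 mol.
n(M) deposited = 103 / 72.17 = 1.427 mol.
Electrons per atom = n(e⁻)/n(M) = 5.700 / 1.427 = 3.99 ≈ 4, so the ion is M⁴⁺.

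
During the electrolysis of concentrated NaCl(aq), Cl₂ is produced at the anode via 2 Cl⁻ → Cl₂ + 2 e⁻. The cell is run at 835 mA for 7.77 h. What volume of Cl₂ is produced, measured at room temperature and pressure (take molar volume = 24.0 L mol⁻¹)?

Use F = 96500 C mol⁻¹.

2.90 L

Q = I·t = 0.8350 A × 27972 s = 23360 C.
n(e⁻) = Q/F = 23360 / 96500 = 0.2420 mol.
2 electrons are transferred per Cl₂ molecule, so n(Cl₂) = 0.2420 / 2 = 0.1210 mol.
V = n × V_m = 0.1210 × 24.0 = 2.90 L.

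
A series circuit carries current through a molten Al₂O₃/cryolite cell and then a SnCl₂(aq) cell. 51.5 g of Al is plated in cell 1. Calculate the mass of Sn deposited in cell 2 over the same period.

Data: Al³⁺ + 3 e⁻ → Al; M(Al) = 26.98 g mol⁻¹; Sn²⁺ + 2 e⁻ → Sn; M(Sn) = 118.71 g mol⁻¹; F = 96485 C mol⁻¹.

n(Al) = 51.5 / 26.98 = 1.909 mol.
Since Al³⁺ + 3 e⁻ → Al, n(e⁻) passed = 3 × 1.909 = 5.726 mol.
Cells in series carry the same charge, so the same 5.726 mol of electrons passes through cell 2.
Sn²⁺ + 2 e⁻ → Sn, so n(Sn) = 5.726 / 2 = 2.863 mol.
m(Sn) = 2.863 × 118.71 = 340 g.

340 g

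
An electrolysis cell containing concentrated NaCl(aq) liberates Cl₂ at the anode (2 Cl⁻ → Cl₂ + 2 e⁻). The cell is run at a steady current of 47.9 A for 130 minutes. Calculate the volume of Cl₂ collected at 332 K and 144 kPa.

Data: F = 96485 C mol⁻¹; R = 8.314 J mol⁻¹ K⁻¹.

Q = I·t = 47.90 A × 7800.0 s = 373600 C.
n(e⁻) = Q/F = 373600 / 96485 = 3.872 mol.
2 electrons are transferred per Cl₂ molecule, so n(Cl₂) = 3.872 / 2 = 1.936 mol.
V = nRT/P = (1.936 × 8.314 × 332) / (144 × 10³ Pa) = 0.0371 m³ = 37.1 L.

37.1 L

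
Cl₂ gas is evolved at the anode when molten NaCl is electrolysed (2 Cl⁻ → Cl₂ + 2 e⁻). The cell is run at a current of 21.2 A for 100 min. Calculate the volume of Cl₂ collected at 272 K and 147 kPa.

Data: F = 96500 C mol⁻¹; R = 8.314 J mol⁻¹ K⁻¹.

10.1 L

Q = I·t = 21.20 A × 6000.0 s = 127200 C.
n(e⁻) = Q/F = 127200 / 96500 = 1.318 mol.
2 electrons are transferred per Cl₂ molecule, so n(Cl₂) = 1.318 / 2 = 0.6591 mol.
V = nRT/P = (0.6591 × 8.314 × 272) / (147 × 10³ Pa) = 0.0101 m³ = 10.1 L.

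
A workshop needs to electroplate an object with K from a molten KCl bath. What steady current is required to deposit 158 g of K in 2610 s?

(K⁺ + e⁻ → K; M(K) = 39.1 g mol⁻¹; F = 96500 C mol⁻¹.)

149 A

n(K) = 158 / 39.1 = 4.041 mol.
n(e⁻) = 1 × 4.041 = 4.041 mol.
Q = n(e⁻)·F = 4.041 × 96500 = 389900 C.
I = Q/t = 389900 / 2610.0 s = 149 A.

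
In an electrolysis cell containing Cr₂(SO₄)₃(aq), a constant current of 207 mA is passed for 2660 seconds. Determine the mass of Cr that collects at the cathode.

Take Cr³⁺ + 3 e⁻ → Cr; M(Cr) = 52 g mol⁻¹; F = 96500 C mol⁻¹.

0.0989 g

Q = I·t = 0.2070 A × 2660.0 s = 550.6 C.
n(e⁻) = Q/F = 550.6 / 96500 = 0.005706 mol.
Cr³⁺ + 3 e⁻ → Cr, so n(Cr) = n(e⁻)/3 = 0.001902 mol.
m = n·M = 0.001902 × 52 = 0.0989 g.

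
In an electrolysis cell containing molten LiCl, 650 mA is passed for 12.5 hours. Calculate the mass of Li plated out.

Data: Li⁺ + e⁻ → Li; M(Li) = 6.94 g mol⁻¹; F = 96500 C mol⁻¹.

2.10 g

Q = I·t = 0.6500 A × 45000 s = 29250 C.
n(e⁻) = Q/F = 29250 / 96500 = 0.3031 mol.
Li⁺ + e⁻ → Li, so n(Li) = n(e⁻)/1 = 0.3031 mol.
m = n·M = 0.3031 × 6.94 = 2.10 g.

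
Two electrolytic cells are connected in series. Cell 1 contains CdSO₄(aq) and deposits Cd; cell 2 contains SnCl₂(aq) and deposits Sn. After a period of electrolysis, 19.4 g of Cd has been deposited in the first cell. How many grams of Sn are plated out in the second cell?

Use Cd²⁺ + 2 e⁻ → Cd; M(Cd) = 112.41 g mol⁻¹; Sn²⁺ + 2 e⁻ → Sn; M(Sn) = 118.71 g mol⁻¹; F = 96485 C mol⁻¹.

n(Cd) = 19.4 / 112.41 = 0.1726 mol.
Since Cd²⁺ + 2 e⁻ → Cd, n(e⁻) passed = 2 × 0.1726 = 0.3452 mol.
Cells in series carry the same charge, so the same 0.3452 mol of electrons passes through cell 2.
Sn²⁺ + 2 e⁻ → Sn, so n(Sn) = 0.3452 / 2 = 0.1726 mol.
m(Sn) = 0.1726 × 118.71 = 20.5 g.

20.5 g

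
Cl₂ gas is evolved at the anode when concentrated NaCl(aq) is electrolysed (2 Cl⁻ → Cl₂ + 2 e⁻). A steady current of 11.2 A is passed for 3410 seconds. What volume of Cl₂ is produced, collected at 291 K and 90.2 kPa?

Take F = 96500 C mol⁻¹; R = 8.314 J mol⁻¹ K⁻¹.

5.31 L

Q = I·t = 11.20 A × 3410.0 s = 38190 C.
n(e⁻) = Q/F = 38190 / 96500 = 0.3958 mol.
2 electrons are transferred per Cl₂ molecule, so n(Cl₂) = 0.3958 / 2 = 0.1979 mol.
V = nRT/P = (0.1979 × 8.314 × 291) / (90.2 × 10³ Pa) = 0.00531 m³ = 5.31 L.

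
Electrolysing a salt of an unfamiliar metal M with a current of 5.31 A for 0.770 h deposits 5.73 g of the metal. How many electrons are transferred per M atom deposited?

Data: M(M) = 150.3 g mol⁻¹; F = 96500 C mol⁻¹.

Q = I·t = 5.310 A × 2772.0 s = 14720 C, so n(e⁻) = 14720/96500 = 0.1525 mol.
n(M) deposited = 5.73 / 150.3 = 0.03812 mol.
Electrons per atom = n(e⁻)/n(M) = 0.1525 / 0.03812 = 4.00 ≈ 4, so the ion is M⁴⁺.

4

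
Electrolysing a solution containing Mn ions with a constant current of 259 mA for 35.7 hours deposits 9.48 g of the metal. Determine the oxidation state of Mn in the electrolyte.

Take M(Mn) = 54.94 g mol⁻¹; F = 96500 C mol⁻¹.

+2

Q = I·t = 0.2590 A × 128520 s = 33290 C, so n(e⁻) = 33290/96500 = 0.3449 mol.
n(Mn) deposited = 9.48 / 54.94 = 0.1726 mol.
Electrons per atom = n(e⁻)/n(Mn) = 0.3449 / 0.1726 = 2.00 ≈ 2, so the ion is Mn²⁺.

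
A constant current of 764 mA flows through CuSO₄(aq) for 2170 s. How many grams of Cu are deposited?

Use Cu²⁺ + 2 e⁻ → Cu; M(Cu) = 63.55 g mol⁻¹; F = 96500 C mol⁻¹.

0.546 g

Q = I·t = 0.7640 A × 2170.0 s = 1658 C.
n(e⁻) = Q/F = 1658 / 96500 = 0.01718 mol.
Cu²⁺ + 2 e⁻ → Cu, so n(Cu) = n(e⁻)/2 = 0.008590 mol.
m = n·M = 0.008590 × 63.55 = 0.546 g.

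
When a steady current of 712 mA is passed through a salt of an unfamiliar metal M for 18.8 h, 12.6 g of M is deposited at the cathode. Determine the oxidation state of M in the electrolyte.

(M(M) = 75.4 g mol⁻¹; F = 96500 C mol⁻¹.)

+3

Q = I·t = 0.7120 A × 67680 s = 48190 C, so n(e⁻) = 48190/96500 = 0.4994 mol.
n(M) deposited = 12.6 / 75.4 = 0.1671 mol.
Electrons per atom = n(e⁻)/n(M) = 0.4994 / 0.1671 = 2.99 ≈ 3, so the ion is M³⁺.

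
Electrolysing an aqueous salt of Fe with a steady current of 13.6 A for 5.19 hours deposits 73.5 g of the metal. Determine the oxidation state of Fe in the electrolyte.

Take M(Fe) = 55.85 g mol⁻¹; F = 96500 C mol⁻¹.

+2

Q = I·t = 13.60 A × 18684 s = 254100 C, so n(e⁻) = 254100/96500 = 2.633 mol.
n(Fe) deposited = 73.5 / 55.85 = 1.316 mol.
Electrons per atom = n(e⁻)/n(Fe) = 2.633 / 1.316 = 2.00 ≈ 2, so the ion is Fe²⁺.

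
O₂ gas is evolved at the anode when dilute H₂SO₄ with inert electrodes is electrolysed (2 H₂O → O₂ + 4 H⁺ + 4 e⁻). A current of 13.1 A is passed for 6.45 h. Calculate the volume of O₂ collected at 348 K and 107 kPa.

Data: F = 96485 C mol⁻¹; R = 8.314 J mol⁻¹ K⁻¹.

21.3 L

Q = I·t = 13.10 A × 23220 s = 304200 C.
n(e⁻) = Q/F = 304200 / 96485 = 3.153 mol.
4 electrons are transferred per O₂ molecule, so n(O₂) = 3.153 / 4 = 0.7882 mol.
V = nRT/P = (0.7882 × 8.314 × 348) / (107 × 10³ Pa) = 0.0213 m³ = 21.3 L.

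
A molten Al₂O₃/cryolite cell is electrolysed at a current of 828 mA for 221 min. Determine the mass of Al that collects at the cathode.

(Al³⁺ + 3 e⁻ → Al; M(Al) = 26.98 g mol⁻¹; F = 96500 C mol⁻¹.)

Q = I·t = 0.8280 A × 13260 s = 10980 C.
n(e⁻) = Q/F = 10980 / 96500 = 0.1138 mol.
Al³⁺ + 3 e⁻ → Al, so n(Al) = n(e⁻)/3 = 0.03792 mol.
m = n·M = 0.03792 × 26.98 = 1.02 g.

1.02 g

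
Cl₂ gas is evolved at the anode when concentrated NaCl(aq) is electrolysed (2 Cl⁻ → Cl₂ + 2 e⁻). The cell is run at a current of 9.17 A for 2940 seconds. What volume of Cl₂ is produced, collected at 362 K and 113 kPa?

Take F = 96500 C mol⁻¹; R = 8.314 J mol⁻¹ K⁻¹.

3.72 L

Q = I·t = 9.170 A × 2940.0 s = 26960 C.
n(e⁻) = Q/F = 26960 / 96500 = 0.2794 mol.
2 electrons are transferred per Cl₂ molecule, so n(Cl₂) = 0.2794 / 2 = 0.1397 mol.
V = nRT/P = (0.1397 × 8.314 × 362) / (113 × 10³ Pa) = 0.00372 m³ = 3.72 L.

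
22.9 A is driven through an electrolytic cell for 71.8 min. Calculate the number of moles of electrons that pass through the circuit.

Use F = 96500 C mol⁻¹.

Q = I·t = 22.90 A × 4308.0 s = 98650 C.
n(e⁻) = Q/F = 98650 / 96500 = 1.02 mol.

1.02 mol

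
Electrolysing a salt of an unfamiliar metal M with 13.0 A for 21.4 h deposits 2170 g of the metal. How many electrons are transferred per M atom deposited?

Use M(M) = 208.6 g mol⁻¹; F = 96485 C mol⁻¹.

1

Q = I·t = 13.00 A × 77040 s = 1002000 C, so n(e⁻) = 1002000/96485 = 10.38 mol.
n(M) deposited = 2170 / 208.6 = 10.40 mol.
Electrons per atom = n(e⁻)/n(M) = 10.38 / 10.40 = 0.998 ≈ 1, so the ion is M⁺.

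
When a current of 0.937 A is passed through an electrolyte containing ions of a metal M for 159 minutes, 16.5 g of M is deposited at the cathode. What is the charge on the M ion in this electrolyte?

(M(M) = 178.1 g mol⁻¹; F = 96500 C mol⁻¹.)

+1

Q = I·t = 0.9370 A × 9540.0 s = 8939 C, so n(e⁻) = 8939/96500 = 0.09263 mol.
n(M) deposited = 16.5 / 178.1 = 0.09264 mol.
Electrons per atom = n(e⁻)/n(M) = 0.09263 / 0.09264 = 1.00 ≈ 1, so the ion is M⁺.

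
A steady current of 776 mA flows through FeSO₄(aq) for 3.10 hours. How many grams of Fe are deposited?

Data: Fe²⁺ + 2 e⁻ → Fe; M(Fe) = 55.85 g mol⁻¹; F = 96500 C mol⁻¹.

Q = I·t = 0.7760 A × 11160 s = 8660 C.
n(e⁻) = Q/F = 8660 / 96500 = 0.08974 mol.
Fe²⁺ + 2 e⁻ → Fe, so n(Fe) = n(e⁻)/2 = 0.04487 mol.
m = n·M = 0.04487 × 55.85 = 2.51 g.

2.51 g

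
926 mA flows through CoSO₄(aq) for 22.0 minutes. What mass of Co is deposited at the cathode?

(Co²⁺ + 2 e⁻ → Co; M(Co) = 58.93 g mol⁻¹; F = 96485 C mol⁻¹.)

0.373 g

Q = I·t = 0.9260 A × 1320.0 s = 1222 C.
n(e⁻) = Q/F = 1222 / 96485 = 0.01267 mol.
Co²⁺ + 2 e⁻ → Co, so n(Co) = n(e⁻)/2 = 0.006334 mol.
m = n·M = 0.006334 × 58.93 = 0.373 g.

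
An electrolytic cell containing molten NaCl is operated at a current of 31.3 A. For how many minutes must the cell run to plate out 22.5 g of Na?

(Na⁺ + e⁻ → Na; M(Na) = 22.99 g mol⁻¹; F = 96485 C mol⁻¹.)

50.3 min

n(Na) = m/M = 22.5 / 22.99 = 0.9787 mol.
Each Na atom requires 1 electron, so n(e⁻) = 1 × 0.9787 = 0.9787 mol.
Q = n(e⁻)·F = 0.9787 × 96485 = 94430 C.
t = Q/I = 94430 / 31.30 A = 3017 s = 50.3 min.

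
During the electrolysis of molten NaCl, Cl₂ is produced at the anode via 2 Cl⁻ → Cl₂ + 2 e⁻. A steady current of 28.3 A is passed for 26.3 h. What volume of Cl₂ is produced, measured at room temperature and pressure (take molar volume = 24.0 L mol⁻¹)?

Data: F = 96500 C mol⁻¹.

Q = I·t = 28.30 A × 94680 s = 2679000 C.
n(e⁻) = Q/F = 2679000 / 96500 = 27.77 mol.
2 electrons are transferred per Cl₂ molecule, so n(Cl₂) = 27.77 / 2 = 13.88 mol.
V = n × V_m = 13.88 × 24.0 = 333 L.

333 L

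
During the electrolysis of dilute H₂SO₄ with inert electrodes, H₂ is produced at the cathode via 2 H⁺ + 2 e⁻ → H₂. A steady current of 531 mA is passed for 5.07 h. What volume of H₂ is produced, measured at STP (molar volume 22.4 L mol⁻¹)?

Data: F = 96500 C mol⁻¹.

Q = I·t = 0.5310 A × 18252 s = 9692 C.
n(e⁻) = Q/F = 9692 / 96500 = 0.1004 mol.
2 electrons are transferred per H₂ molecule, so n(H₂) = 0.1004 / 2 = 0.05022 mol.
V = n × V_m = 0.05022 × 22.4 = 1.12 L.

1.12 L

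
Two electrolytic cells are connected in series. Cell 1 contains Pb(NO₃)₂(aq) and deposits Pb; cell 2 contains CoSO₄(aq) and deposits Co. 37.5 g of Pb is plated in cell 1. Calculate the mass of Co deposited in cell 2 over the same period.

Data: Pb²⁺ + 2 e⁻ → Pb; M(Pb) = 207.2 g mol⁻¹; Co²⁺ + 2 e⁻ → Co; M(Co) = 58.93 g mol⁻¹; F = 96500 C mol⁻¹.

n(Pb) = 37.5 / 207.2 = 0.1810 mol.
Since Pb²⁺ + 2 e⁻ → Pb, n(e⁻) passed = 2 × 0.1810 = 0.3620 mol.
Cells in series carry the same charge, so the same 0.3620 mol of electrons passes through cell 2.
Co²⁺ + 2 e⁻ → Co, so n(Co) = 0.3620 / 2 = 0.1810 mol.
m(Co) = 0.1810 × 58.93 = 10.7 g.

10.7 g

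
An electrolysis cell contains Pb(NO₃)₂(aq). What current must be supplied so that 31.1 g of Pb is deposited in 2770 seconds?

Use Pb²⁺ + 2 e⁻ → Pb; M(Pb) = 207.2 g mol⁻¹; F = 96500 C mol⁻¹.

n(Pb) = 31.1 / 207.2 = 0.1501 mol.
n(e⁻) = 2 × 0.1501 = 0.3002 mol.
Q = n(e⁻)·F = 0.3002 × 96500 = 28970 C.
I = Q/t = 28970 / 2770.0 s = 10.5 A.

10.5 A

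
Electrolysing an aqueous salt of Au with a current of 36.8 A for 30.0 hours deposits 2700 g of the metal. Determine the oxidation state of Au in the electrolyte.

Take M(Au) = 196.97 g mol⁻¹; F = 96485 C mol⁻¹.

+3

Q = I·t = 36.80 A × 108000 s = 3974000 C, so n(e⁻) = 3974000/96485 = 41.19 mol.
n(Au) deposited = 2700 / 196.97 = 13.71 mol.
Electrons per atom = n(e⁻)/n(Au) = 41.19 / 13.71 = 3.01 ≈ 3, so the ion is Au³⁺.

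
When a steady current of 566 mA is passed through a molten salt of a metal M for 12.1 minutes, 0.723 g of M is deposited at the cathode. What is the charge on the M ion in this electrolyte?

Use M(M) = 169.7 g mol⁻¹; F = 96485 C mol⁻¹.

+1

Q = I·t = 0.5660 A × 726.00 s = 410.9 C, so n(e⁻) = 410.9/96485 = 0.004259 mol.
n(M) deposited = 0.723 / 169.7 = 0.004260 mol.
Electrons per atom = n(e⁻)/n(M) = 0.004259 / 0.004260 = 1.00 ≈ 1, so the ion is M⁺.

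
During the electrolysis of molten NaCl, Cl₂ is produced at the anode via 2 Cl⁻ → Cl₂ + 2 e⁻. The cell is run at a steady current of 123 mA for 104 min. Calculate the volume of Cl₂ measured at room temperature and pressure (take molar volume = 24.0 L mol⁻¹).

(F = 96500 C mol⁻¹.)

Q = I·t = 0.1230 A × 6240.0 s = 767.5 C.
n(e⁻) = Q/F = 767.5 / 96500 = 0.007954 mol.
2 electrons are transferred per Cl₂ molecule, so n(Cl₂) = 0.007954 / 2 = 0.003977 mol.
V = n × V_m = 0.003977 × 24.0 = 0.0954 L.

0.0954 L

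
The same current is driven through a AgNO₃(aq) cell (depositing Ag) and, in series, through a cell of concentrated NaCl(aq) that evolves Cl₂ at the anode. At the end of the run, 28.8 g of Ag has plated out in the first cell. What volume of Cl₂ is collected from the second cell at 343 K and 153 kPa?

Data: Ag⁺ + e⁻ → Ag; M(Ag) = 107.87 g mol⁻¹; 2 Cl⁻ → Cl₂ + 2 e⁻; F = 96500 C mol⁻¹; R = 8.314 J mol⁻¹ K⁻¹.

n(Ag) = 28.8 / 107.87 = 0.2670 mol, so n(e⁻) = 1 × 0.2670 = 0.2670 mol.
The cells are in series, so the same 0.2670 mol of electrons passes through the second cell.
2 Cl⁻ → Cl₂ + 2 e⁻ — 2 mol e⁻ per mol Cl₂, so n(Cl₂) = 0.2670/2 = 0.1335 mol.
V = nRT/P = (0.1335 × 8.314 × 343) / (153 × 10³) = 0.00249 m³ = 2.49 L.

2.49 L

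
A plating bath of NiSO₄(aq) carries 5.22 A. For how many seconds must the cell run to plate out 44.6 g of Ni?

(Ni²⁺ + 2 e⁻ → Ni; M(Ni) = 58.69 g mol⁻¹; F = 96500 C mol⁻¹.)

28100 s

n(Ni) = m/M = 44.6 / 58.69 = 0.7599 mol.
Each Ni atom requires 2 electrons, so n(e⁻) = 2 × 0.7599 = 1.520 mol.
Q = n(e⁻)·F = 1.520 × 96500 = 146700 C.
t = Q/I = 146700 / 5.220 A = 28100 s.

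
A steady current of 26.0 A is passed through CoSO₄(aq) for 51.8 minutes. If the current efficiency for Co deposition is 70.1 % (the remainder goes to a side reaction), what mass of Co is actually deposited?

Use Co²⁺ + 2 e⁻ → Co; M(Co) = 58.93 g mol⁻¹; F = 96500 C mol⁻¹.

Q = I·t = 26.00 × 3108.0 = 80810 C.
n(e⁻) = 80810/96500 = 0.8374 mol; theoretically n(Co) = 0.8374/2 = 0.4187 mol, m_theo = 24.67 g.
At 70.1 % efficiency, m_actual = 0.701 × 24.67 = 17.3 g.

17.3 g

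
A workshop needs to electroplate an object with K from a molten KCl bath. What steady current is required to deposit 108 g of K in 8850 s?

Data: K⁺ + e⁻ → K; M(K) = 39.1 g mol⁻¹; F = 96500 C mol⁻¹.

n(K) = 108 / 39.1 = 2.762 mol.
n(e⁻) = 1 × 2.762 = 2.762 mol.
Q = n(e⁻)·F = 2.762 × 96500 = 266500 C.
I = Q/t = 266500 / 8850.0 s = 30.1 A.

30.1 A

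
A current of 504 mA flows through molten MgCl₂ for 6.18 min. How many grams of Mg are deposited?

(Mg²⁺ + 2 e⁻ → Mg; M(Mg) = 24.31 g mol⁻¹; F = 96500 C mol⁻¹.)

Q = I·t = 0.5040 A × 370.80 s = 186.9 C.
n(e⁻) = Q/F = 186.9 / 96500 = 0.001937 mol.
Mg²⁺ + 2 e⁻ → Mg, so n(Mg) = n(e⁻)/2 = 0.0009683 mol.
m = n·M = 0.0009683 × 24.31 = 0.0235 g.

0.0235 g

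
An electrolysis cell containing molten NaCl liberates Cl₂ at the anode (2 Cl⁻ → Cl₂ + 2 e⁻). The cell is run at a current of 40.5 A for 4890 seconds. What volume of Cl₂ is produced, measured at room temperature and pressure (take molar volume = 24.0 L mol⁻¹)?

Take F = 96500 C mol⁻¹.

Q = I·t = 40.50 A × 4890.0 s = 198000 C.
n(e⁻) = Q/F = 198000 / 96500 = 2.052 mol.
2 electrons are transferred per Cl₂ molecule, so n(Cl₂) = 2.052 / 2 = 1.026 mol.
V = n × V_m = 1.026 × 24.0 = 24.6 L.

24.6 L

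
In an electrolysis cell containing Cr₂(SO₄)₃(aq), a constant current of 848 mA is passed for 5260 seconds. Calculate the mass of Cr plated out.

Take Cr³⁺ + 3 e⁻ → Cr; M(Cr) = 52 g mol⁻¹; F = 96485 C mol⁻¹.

Q = I·t = 0.8480 A × 5260.0 s = 4460 C.
n(e⁻) = Q/F = 4460 / 96485 = 0.04623 mol.
Cr³⁺ + 3 e⁻ → Cr, so n(Cr) = n(e⁻)/3 = 0.01541 mol.
m = n·M = 0.01541 × 52 = 0.801 g.

0.801 g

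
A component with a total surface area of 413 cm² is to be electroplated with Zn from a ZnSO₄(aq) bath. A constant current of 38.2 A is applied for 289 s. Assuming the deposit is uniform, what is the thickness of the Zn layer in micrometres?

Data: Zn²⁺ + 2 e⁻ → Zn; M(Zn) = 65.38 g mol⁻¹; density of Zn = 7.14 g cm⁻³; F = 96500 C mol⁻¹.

12.7 μm

Q = I·t = 38.20 × 289.00 = 11040 C; n(e⁻) = 0.1144 mol.
n(Zn) = n(e⁻)/2 = 0.05720 mol, so m = 0.05720 × 65.38 = 3.740 g.
Volume = m/ρ = 3.740 / 7.14 = 0.5238 cm³.
Thickness = V/A = 0.5238 / 413 = 0.00127 cm = 12.7 μm.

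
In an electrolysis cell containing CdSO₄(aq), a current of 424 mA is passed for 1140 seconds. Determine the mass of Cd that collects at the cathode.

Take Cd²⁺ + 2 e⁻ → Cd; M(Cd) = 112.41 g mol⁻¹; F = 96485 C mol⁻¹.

Q = I·t = 0.4240 A × 1140.0 s = 483.4 C.
n(e⁻) = Q/F = 483.4 / 96485 = 0.005010 mol.
Cd²⁺ + 2 e⁻ → Cd, so n(Cd) = n(e⁻)/2 = 0.002505 mol.
m = n·M = 0.002505 × 112.41 = 0.282 g.

0.282 g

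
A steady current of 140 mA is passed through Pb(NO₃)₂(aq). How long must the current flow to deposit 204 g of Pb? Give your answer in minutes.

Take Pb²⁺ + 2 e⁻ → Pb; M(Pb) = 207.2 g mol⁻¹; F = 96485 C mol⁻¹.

22600 min

n(Pb) = m/M = 204 / 207.2 = 0.9846 mol.
Each Pb atom requires 2 electrons, so n(e⁻) = 2 × 0.9846 = 1.969 mol.
Q = n(e⁻)·F = 1.969 × 96485 = 190000 C.
t = Q/I = 190000 / 0.1400 A = 1357000 s = 22600 min.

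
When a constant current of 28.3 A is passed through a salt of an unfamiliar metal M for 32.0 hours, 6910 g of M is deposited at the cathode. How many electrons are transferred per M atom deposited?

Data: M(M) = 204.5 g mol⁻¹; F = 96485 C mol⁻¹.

1

Q = I·t = 28.30 A × 115200 s = 3260000 C, so n(e⁻) = 3260000/96485 = 33.79 mol.
n(M) deposited = 6910 / 204.5 = 33.79 mol.
Electrons per atom = n(e⁻)/n(M) = 33.79 / 33.79 = 1.00 ≈ 1, so the ion is M⁺.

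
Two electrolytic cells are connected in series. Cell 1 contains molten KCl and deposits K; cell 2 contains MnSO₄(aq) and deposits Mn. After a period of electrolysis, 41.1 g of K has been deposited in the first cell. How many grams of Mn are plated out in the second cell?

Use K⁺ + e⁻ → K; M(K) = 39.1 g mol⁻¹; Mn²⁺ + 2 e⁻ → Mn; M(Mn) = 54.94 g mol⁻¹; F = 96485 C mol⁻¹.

n(K) = 41.1 / 39.1 = 1.051 mol.
Since K⁺ + e⁻ → K, n(e⁻) passed = 1 × 1.051 = 1.051 mol.
Cells in series carry the same charge, so the same 1.051 mol of electrons passes through cell 2.
Mn²⁺ + 2 e⁻ → Mn, so n(Mn) = 1.051 / 2 = 0.5256 mol.
m(Mn) = 0.5256 × 54.94 = 28.9 g.

28.9 g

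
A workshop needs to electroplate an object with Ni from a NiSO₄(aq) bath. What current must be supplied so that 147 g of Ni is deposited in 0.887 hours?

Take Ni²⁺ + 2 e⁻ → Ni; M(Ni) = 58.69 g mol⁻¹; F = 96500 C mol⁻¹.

n(Ni) = 147 / 58.69 = 2.505 mol.
n(e⁻) = 2 × 2.505 = 5.009 mol.
Q = n(e⁻)·F = 5.009 × 96500 = 483400 C.
I = Q/t = 483400 / 3193.2 s = 151 A.

151 A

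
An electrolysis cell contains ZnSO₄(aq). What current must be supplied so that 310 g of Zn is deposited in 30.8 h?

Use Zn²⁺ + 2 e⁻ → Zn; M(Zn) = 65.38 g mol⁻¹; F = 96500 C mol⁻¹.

n(Zn) = 310 / 65.38 = 4.742 mol.
n(e⁻) = 2 × 4.742 = 9.483 mol.
Q = n(e⁻)·F = 9.483 × 96500 = 915100 C.
I = Q/t = 915100 / 110880 s = 8.25 A.

8.25 A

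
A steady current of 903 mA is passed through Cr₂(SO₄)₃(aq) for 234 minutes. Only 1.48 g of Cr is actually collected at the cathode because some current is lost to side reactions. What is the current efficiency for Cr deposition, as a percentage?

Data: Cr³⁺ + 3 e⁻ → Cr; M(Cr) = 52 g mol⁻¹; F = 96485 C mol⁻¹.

Q = I·t = 0.9030 × 14040 = 12680 C; n(e⁻) = 12680/96485 = 0.1314 mol.
Theoretical n(Cr) = n(e⁻)/3 = 0.04380 mol, i.e. m_theo = 0.04380 × 52 = 2.278 g.
Efficiency = m_actual / m_theo = 1.48 / 2.278 = 65.0 %.

65.0 %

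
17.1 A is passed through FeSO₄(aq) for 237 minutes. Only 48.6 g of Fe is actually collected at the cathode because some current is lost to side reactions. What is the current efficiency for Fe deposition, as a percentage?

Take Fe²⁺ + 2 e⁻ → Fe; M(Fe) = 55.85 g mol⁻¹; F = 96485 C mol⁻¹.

69.1 %

Q = I·t = 17.10 × 14220 = 243200 C; n(e⁻) = 243200/96485 = 2.520 mol.
Theoretical n(Fe) = n(e⁻)/2 = 1.260 mol, i.e. m_theo = 1.260 × 55.85 = 70.38 g.
Efficiency = m_actual / m_theo = 48.6 / 70.38 = 69.1 %.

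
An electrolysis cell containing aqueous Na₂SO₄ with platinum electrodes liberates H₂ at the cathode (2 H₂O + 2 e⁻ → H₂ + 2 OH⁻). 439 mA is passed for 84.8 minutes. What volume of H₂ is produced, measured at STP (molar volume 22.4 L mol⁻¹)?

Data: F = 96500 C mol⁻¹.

0.259 L

Q = I·t = 0.4390 A × 5088.0 s = 2234 C.
n(e⁻) = Q/F = 2234 / 96500 = 0.02315 mol.
2 electrons are transferred per H₂ molecule, so n(H₂) = 0.02315 / 2 = 0.01157 mol.
V = n × V_m = 0.01157 × 22.4 = 0.259 L.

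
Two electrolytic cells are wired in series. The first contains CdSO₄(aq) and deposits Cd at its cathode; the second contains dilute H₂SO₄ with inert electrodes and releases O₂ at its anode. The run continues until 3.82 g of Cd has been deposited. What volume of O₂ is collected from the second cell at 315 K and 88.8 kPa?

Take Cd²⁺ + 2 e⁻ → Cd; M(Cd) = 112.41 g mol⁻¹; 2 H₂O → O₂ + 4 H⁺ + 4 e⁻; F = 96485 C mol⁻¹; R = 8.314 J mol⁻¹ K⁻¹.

n(Cd) = 3.82 / 112.41 = 0.03398 mol, so n(e⁻) = 2 × 0.03398 = 0.06797 mol.
The cells are in series, so the same 0.06797 mol of electrons passes through the second cell.
2 H₂O → O₂ + 4 H⁺ + 4 e⁻ — 4 mol e⁻ per mol O₂, so n(O₂) = 0.06797/4 = 0.01699 mol.
V = nRT/P = (0.01699 × 8.314 × 315) / (88.8 × 10³) = 5.01 × 10⁻⁴ m³ = 0.501 L.

0.501 L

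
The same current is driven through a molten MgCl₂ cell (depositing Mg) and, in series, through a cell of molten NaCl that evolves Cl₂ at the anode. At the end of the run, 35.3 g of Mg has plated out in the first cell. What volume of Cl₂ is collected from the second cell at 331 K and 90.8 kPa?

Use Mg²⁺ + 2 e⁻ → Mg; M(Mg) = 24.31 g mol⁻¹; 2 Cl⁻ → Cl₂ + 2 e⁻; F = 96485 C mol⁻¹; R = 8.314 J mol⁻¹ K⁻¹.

n(Mg) = 35.3 / 24.31 = 1.452 mol, so n(e⁻) = 2 × 1.452 = 2.904 mol.
The cells are in series, so the same 2.904 mol of electrons passes through the second cell.
2 Cl⁻ → Cl₂ + 2 e⁻ — 2 mol e⁻ per mol Cl₂, so n(Cl₂) = 2.904/2 = 1.452 mol.
V = nRT/P = (1.452 × 8.314 × 331) / (90.8 × 10³) = 0.0440 m³ = 44.0 L.

44.0 L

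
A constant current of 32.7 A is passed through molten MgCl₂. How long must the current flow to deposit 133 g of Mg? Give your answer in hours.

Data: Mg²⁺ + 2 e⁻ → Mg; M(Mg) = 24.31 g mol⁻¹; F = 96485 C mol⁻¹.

n(Mg) = m/M = 133 / 24.31 = 5.471 mol.
Each Mg atom requires 2 electrons, so n(e⁻) = 2 × 5.471 = 10.94 mol.
Q = n(e⁻)·F = 10.94 × 96485 = 1056000 C.
t = Q/I = 1056000 / 32.70 A = 32290 s = 8.97 h.

8.97 h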